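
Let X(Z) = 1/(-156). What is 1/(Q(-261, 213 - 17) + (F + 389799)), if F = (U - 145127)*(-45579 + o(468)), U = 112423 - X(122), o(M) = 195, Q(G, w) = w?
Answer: 13/19300164521 ≈ 6.7357e-10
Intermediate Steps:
X(Z) = -1/156
U = 17537989/156 (U = 112423 - 1*(-1/156) = 112423 + 1/156 = 17537989/156 ≈ 1.1242e+5)
F = 19295094586/13 (F = (17537989/156 - 145127)*(-45579 + 195) = -5101823/156*(-45384) = 19295094586/13 ≈ 1.4842e+9)
1/(Q(-261, 213 - 17) + (F + 389799)) = 1/((213 - 17) + (19295094586/13 + 389799)) = 1/(196 + 19300161973/13) = 1/(19300164521/13) = 13/19300164521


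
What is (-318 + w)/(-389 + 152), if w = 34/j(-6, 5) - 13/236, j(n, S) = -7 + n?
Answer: 327939/242372 ≈ 1.3530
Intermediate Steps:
w = -8193/3068 (w = 34/(-7 - 6) - 13/236 = 34/(-13) - 13*1/236 = 34*(-1/13) - 13/236 = -34/13 - 13/236 = -8193/3068 ≈ -2.6705)
(-318 + w)/(-389 + 152) = (-318 - 8193/3068)/(-389 + 152) = -983817/3068/(-237) = -983817/3068*(-1/237) = 327939/242372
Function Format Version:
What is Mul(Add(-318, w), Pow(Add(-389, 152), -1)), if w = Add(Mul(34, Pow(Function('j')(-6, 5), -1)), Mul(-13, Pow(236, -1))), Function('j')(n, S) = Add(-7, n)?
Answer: Rational(327939, 242372) ≈ 1.3530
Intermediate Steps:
w = Rational(-8193, 3068) (w = Add(Mul(34, Pow(Add(-7, -6), -1)), Mul(-13, Pow(236, -1))) = Add(Mul(34, Pow(-13, -1)), Mul(-13, Rational(1, 236))) = Add(Mul(34, Rational(-1, 13)), Rational(-13, 236)) = Add(Rational(-34, 13), Rational(-13, 236)) = Rational(-8193, 3068) ≈ -2.6705)
Mul(Add(-318, w), Pow(Add(-389, 152), -1)) = Mul(Add(-318, Rational(-8193, 3068)), Pow(Add(-389, 152), -1)) = Mul(Rational(-983817, 3068), Pow(-237, -1)) = Mul(Rational(-983817, 3068), Rational(-1, 237)) = Rational(327939, 242372)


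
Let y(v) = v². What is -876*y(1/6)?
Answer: -73/3 ≈ -24.333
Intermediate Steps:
-876*y(1/6) = -876*(1/6)² = -876*(1*(⅙))² = -876*(⅙)² = -876*1/36 = -73/3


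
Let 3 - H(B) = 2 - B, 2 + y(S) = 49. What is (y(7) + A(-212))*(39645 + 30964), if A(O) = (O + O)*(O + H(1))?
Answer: 6290343983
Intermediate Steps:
y(S) = 47 (y(S) = -2 + 49 = 47)
H(B) = 1 + B (H(B) = 3 - (2 - B) = 3 + (-2 + B) = 1 + B)
A(O) = 2*O*(2 + O) (A(O) = (O + O)*(O + (1 + 1)) = (2*O)*(O + 2) = (2*O)*(2 + O) = 2*O*(2 + O))
(y(7) + A(-212))*(39645 + 30964) = (47 + 2*(-212)*(2 - 212))*(39645 + 30964) = (47 + 2*(-212)*(-210))*70609 = (47 + 89040)*70609 = 89087*70609 = 6290343983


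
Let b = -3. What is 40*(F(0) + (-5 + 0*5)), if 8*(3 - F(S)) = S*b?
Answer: -80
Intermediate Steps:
F(S) = 3 + 3*S/8 (F(S) = 3 - S*(-3)/8 = 3 - (-3)*S/8 = 3 + 3*S/8)
40*(F(0) + (-5 + 0*5)) = 40*((3 + (3/8)*0) + (-5 + 0*5)) = 40*((3 + 0) + (-5 + 0)) = 40*(3 - 5) = 40*(-2) = -80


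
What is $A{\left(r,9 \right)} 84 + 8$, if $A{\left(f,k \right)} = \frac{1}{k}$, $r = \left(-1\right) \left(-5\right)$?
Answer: $\frac{52}{3} \approx 17.333$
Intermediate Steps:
$r = 5$
$A{\left(r,9 \right)} 84 + 8 = \frac{1}{9} \cdot 84 + 8 = \frac{28}{3} + 8 = \frac{52}{3}$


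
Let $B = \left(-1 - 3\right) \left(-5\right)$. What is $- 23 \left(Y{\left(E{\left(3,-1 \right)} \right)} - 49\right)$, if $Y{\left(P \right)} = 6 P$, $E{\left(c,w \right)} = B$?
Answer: $-1633$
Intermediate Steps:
$B = 20$ ($B = \left(-4\right) \left(-5\right) = 20$)
$E{\left(c,w \right)} = 20$
$- 23 \left(Y{\left(E{\left(3,-1 \right)} \right)} - 49\right) = - 23 \left(6 \cdot 20 - 49\right) = - 23 \left(120 - 49\right) = \left(-23\right) 71 = -1633$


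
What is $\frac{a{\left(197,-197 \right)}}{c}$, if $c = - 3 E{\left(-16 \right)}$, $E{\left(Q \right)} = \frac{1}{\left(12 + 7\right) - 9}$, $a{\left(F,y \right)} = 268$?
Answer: $- \frac{2680}{3} \approx -893.33$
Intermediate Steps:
$E{\left(Q \right)} = \frac{1}{10}$ ($E{\left(Q \right)} = \frac{1}{19 - 9} = \frac{1}{10}$)
$c = - \frac{3}{10}$ ($c = \left(-3\right) \frac{1}{10} = - \frac{3}{10} \approx -0.3$)
$\frac{a{\left(197,-197 \right)}}{c} = \frac{268}{- \frac{3}{10}} = 268 \left(- \frac{10}{3}\right) = - \frac{2680}{3}$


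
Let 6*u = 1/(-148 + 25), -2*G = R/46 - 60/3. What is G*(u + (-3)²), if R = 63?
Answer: 5691337/67896 ≈ 83.824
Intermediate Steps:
G = 857/92 (G = -(63/46 - 60/3)/2 = -(63*(1/46) - 60*⅓)/2 = -(63/46 - 20)/2 = -½*(-857/46) = 857/92 ≈ 9.3152)
u = -1/738 (u = 1/(6*(-148 + 25)) = (⅙)/(-123) = (⅙)*(-1/123) = -1/738 ≈ -0.0013550)
G*(u + (-3)²) = 857*(-1/738 + (-3)²)/92 = 857*(-1/738 + 9)/92 = (857/92)*(6641/738) = 5691337/67896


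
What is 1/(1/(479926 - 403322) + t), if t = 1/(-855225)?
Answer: 65513655900/778621 ≈ 84141.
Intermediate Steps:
t = -1/855225 ≈ -1.1693e-6
1/(1/(479926 - 403322) + t) = 1/(1/(479926 - 403322) - 1/855225) = 1/(1/76604 - 1/855225) = 1/(778621/65513655900) = 65513655900/778621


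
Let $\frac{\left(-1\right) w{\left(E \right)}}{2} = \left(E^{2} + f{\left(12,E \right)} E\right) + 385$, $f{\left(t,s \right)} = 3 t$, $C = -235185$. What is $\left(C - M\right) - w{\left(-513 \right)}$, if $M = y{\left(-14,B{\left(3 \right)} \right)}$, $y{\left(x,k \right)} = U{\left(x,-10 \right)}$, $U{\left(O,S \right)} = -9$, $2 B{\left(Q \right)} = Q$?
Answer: $254996$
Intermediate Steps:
$B{\left(Q \right)} = \frac{Q}{2}$
$y{\left(x,k \right)} = -9$
$M = -9$
$w{\left(E \right)} = -770 - 72 E - 2 E^{2}$ ($w{\left(E \right)} = - 2 \left(\left(E^{2} + 3 \cdot 12 E\right) + 385\right) = - 2 \left(\left(E^{2} + 36 E\right) + 385\right) = - 2 \left(385 + E^{2} + 36 E\right) = -770 - 72 E - 2 E^{2}$)
$\left(C - M\right) - w{\left(-513 \right)} = \left(-235185 - -9\right) - \left(-770 - -36936 - 2 \left(-513\right)^{2}\right) = \left(-235185 + 9\right) - \left(-770 + 36936 - 526338\right) = -235176 - \left(-770 + 36936 - 526338\right) = -235176 - -490172 = -235176 + 490172 = 254996$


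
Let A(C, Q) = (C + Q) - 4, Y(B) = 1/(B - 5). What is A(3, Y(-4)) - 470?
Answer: -4240/9 ≈ -471.11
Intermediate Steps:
Y(B) = 1/(-5 + B)
A(C, Q) = -4 + C + Q
A(3, Y(-4)) - 470 = (-4 + 3 + 1/(-5 - 4)) - 470 = (-4 + 3 + 1/(-9)) - 470 = (-4 + 3 - 1/9) - 470 = -10/9 - 470 = -4240/9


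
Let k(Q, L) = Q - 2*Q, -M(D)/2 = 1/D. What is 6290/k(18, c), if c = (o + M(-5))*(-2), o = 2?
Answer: -3145/9 ≈ -349.44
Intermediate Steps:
M(D) = -2/D
c = -24/5 (c = (2 - 2/(-5))*(-2) = (2 - 2*(-1/5))*(-2) = (2 + 2/5)*(-2) = (12/5)*(-2) = -24/5 ≈ -4.8000)
k(Q, L) = -Q
6290/k(18, c) = 6290/((-1*18)) = 6290/(-18) = 6290*(-1/18) = -3145/9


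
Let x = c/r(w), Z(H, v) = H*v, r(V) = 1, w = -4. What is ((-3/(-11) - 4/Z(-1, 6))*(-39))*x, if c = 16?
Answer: -6448/11 ≈ -586.18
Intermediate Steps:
x = 16 (x = 16/1 = 16*1 = 16)
((-3/(-11) - 4/Z(-1, 6))*(-39))*x = ((-3/(-11) - 4/((-1*6)))*(-39))*16 = ((-3*(-1/11) - 4/(-6))*(-39))*16 = ((3/11 - 4*(-1/6))*(-39))*16 = ((3/11 + 2/3)*(-39))*16 = ((31/33)*(-39))*16 = -403/11*16 = -6448/11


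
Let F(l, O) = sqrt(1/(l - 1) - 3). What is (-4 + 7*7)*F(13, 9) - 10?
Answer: -10 + 15*I*sqrt(105)/2 ≈ -10.0 + 76.852*I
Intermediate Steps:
F(l, O) = sqrt(-3 + 1/(-1 + l)) (F(l, O) = sqrt(1/(-1 + l) - 3) = sqrt(-3 + 1/(-1 + l)))
(-4 + 7*7)*F(13, 9) - 10 = (-4 + 7*7)*sqrt((4 - 3*13)/(-1 + 13)) - 10 = (-4 + 49)*sqrt((4 - 39)/12) - 10 = 45*sqrt((1/12)*(-35)) - 10 = 45*sqrt(-35/12) - 10 = 45*(I*sqrt(105)/6) - 10 = 15*I*sqrt(105)/2 - 10 = -10 + 15*I*sqrt(105)/2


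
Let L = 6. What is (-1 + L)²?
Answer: 25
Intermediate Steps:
(-1 + L)² = (-1 + 6)² = 5² = 25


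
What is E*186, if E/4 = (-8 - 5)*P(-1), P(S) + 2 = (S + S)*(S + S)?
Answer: -19344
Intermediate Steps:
P(S) = -2 + 4*S² (P(S) = -2 + (S + S)*(S + S) = -2 + (2*S)*(2*S) = -2 + 4*S²)
E = -104 (E = 4*((-8 - 5)*(-2 + 4*(-1)²)) = 4*(-13*(-2 + 4*1)) = 4*(-13*(-2 + 4)) = 4*(-13*2) = 4*(-26) = -104)
E*186 = -104*186 = -19344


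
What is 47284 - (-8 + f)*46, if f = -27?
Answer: 48894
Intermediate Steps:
47284 - (-8 + f)*46 = 47284 - (-8 - 27)*46 = 47284 - (-35)*46 = 47284 - 1*(-1610) = 47284 + 1610 = 48894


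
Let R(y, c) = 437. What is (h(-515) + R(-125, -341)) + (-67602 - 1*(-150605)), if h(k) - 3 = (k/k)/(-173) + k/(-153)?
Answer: 2208741709/26469 ≈ 83446.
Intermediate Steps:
h(k) = 518/173 - k/153 (h(k) = 3 + ((k/k)/(-173) + k/(-153)) = 3 + (1*(-1/173) + k*(-1/153)) = 3 + (-1/173 - k/153) = 518/173 - k/153)
(h(-515) + R(-125, -341)) + (-67602 - 1*(-150605)) = ((518/173 - 1/153*(-515)) + 437) + (-67602 - 1*(-150605)) = ((518/173 + 515/153) + 437) + (-67602 + 150605) = (168349/26469 + 437) + 83003 = 11735302/26469 + 83003 = 2208741709/26469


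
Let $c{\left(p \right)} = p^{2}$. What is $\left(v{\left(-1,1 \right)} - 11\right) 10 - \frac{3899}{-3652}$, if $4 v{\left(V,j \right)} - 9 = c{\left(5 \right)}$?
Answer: $- \frac{87401}{3652} \approx -23.932$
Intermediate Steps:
$v{\left(V,j \right)} = \frac{17}{2}$ ($v{\left(V,j \right)} = \frac{9}{4} + \frac{5^{2}}{4} = \frac{9}{4} + \frac{1}{4} \cdot 25 = \frac{9}{4} + \frac{25}{4} = \frac{17}{2}$)
$\left(v{\left(-1,1 \right)} - 11\right) 10 - \frac{3899}{-3652} = \left(\frac{17}{2} - 11\right) 10 - \frac{3899}{-3652} = \left(- \frac{5}{2}\right) 10 - 3899 \left(- \frac{1}{3652}\right) = -25 - - \frac{3899}{3652} = -25 + \frac{3899}{3652} = - \frac{87401}{3652}$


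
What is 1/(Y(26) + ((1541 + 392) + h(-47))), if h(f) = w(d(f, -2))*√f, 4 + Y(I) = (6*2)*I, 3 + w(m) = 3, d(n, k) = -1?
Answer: 1/2241 ≈ 0.00044623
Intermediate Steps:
w(m) = 0 (w(m) = -3 + 3 = 0)
Y(I) = -4 + 12*I (Y(I) = -4 + (6*2)*I = -4 + 12*I)
h(f) = 0 (h(f) = 0*√f = 0)
1/(Y(26) + ((1541 + 392) + h(-47))) = 1/((-4 + 12*26) + ((1541 + 392) + 0)) = 1/((-4 + 312) + (1933 + 0)) = 1/(308 + 1933) = 1/2241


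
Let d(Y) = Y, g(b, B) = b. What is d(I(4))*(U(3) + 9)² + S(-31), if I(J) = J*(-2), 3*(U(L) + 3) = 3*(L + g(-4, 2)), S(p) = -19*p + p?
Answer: 358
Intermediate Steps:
S(p) = -18*p
U(L) = -7 + L (U(L) = -3 + (3*(L - 4))/3 = -3 + (3*(-4 + L))/3 = -3 + (-12 + 3*L)/3 = -3 + (-4 + L) = -7 + L)
I(J) = -2*J
d(I(4))*(U(3) + 9)² + S(-31) = (-2*4)*((-7 + 3) + 9)² - 18*(-31) = -8*(-4 + 9)² + 558 = -8*5² + 558 = -8*25 + 558 = -200 + 558 = 358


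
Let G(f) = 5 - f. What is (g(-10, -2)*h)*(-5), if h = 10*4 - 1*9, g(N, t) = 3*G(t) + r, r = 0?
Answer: -3255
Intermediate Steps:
g(N, t) = 15 - 3*t (g(N, t) = 3*(5 - t) + 0 = (15 - 3*t) + 0 = 15 - 3*t)
h = 31 (h = 40 - 9 = 31)
(g(-10, -2)*h)*(-5) = ((15 - 3*(-2))*31)*(-5) = ((15 + 6)*31)*(-5) = (21*31)*(-5) = 651*(-5) = -3255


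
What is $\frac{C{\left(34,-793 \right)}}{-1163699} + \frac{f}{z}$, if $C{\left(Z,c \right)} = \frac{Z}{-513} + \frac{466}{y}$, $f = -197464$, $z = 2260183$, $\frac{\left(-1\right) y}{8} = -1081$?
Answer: $- \frac{30041840011633}{343860472586412} \approx -0.087366$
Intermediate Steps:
$y = 8648$ ($y = \left(-8\right) \left(-1081\right) = 8648$)
$C{\left(Z,c \right)} = \frac{233}{4324} - \frac{Z}{513}$ ($C{\left(Z,c \right)} = \frac{Z}{-513} + \frac{466}{8648} = Z \left(- \frac{1}{513}\right) + 466 \cdot \frac{1}{8648} = - \frac{Z}{513} + \frac{233}{4324} = \frac{233}{4324} - \frac{Z}{513}$)
$\frac{C{\left(34,-793 \right)}}{-1163699} + \frac{f}{z} = \frac{\frac{233}{4324} - \frac{34}{513}}{-1163699} - \frac{197464}{2260183} = \left(\frac{233}{4324} - \frac{34}{513}\right) \left(- \frac{1}{1163699}\right) - \frac{197464}{2260183} = \left(- \frac{27487}{2218212}\right) \left(- \frac{1}{1163699}\right) - \frac{197464}{2260183} = \frac{27487}{2581331086188} - \frac{197464}{2260183} = - \frac{30041840011633}{343860472586412}$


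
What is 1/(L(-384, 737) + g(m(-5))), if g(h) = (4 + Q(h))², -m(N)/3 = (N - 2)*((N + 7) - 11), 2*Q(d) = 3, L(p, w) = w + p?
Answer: 4/1533 ≈ 0.0026093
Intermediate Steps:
L(p, w) = p + w
Q(d) = 3/2 (Q(d) = (½)*3 = 3/2)
m(N) = -3*(-4 + N)*(-2 + N) (m(N) = -3*(N - 2)*((N + 7) - 11) = -3*(-2 + N)*((7 + N) - 11) = -3*(-2 + N)*(-4 + N) = -3*(-4 + N)*(-2 + N))
g(h) = 121/4 (g(h) = (4 + 3/2)² = (11/2)² = 121/4)
1/(L(-384, 737) + g(m(-5))) = 1/((-384 + 737) + 121/4) = 1/(353 + 121/4) = 1/(1533/4) = 4/1533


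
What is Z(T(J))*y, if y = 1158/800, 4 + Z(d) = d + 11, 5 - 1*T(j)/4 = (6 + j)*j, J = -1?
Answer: 27213/400 ≈ 68.032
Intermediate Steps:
T(j) = 20 - 4*j*(6 + j) (T(j) = 20 - 4*(6 + j)*j = 20 - 4*j*(6 + j))
Z(d) = 7 + d (Z(d) = -4 + (d + 11) = -4 + (11 + d) = 7 + d)
y = 579/400 (y = 1158*(1/800) = 579/400 ≈ 1.4475)
Z(T(J))*y = (7 + (20 - 24*(-1) - 4*(-1)**2))*(579/400) = (7 + (20 + 24 - 4*1))*(579/400) = (7 + (20 + 24 - 4))*(579/400) = (7 + 40)*(579/400) = 47*(579/400) = 27213/400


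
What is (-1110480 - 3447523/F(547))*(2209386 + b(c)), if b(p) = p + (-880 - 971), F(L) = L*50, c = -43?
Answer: -33526368108209158/13675 ≈ -2.4517e+12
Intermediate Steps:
F(L) = 50*L
b(p) = -1851 + p (b(p) = p - 1851 = -1851 + p)
(-1110480 - 3447523/F(547))*(2209386 + b(c)) = (-1110480 - 3447523/(50*547))*(2209386 + (-1851 - 43)) = (-1110480 - 3447523/27350)*(2209386 - 1894) = (-1110480 - 3447523*1/27350)*2207492 = (-1110480 - 3447523/27350)*2207492 = -30375075523/27350*2207492 = -33526368108209158/13675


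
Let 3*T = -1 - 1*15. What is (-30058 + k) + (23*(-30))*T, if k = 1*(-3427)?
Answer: -29805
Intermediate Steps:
T = -16/3 (T = (-1 - 1*15)/3 = (-1 - 15)/3 = (⅓)*(-16) = -16/3 ≈ -5.3333)
k = -3427
(-30058 + k) + (23*(-30))*T = (-30058 - 3427) + (23*(-30))*(-16/3) = -33485 - 690*(-16/3) = -33485 + 3680 = -29805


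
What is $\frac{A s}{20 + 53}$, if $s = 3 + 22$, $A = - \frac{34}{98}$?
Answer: $- \frac{425}{3577} \approx -0.11881$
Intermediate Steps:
$A = - \frac{17}{49}$ ($A = \left(-34\right) \frac{1}{98} = - \frac{17}{49} \approx -0.34694$)
$s = 25$
$\frac{A s}{20 + 53} = \frac{\left(- \frac{17}{49}\right) 25}{20 + 53} = - \frac{425}{49 \cdot 73} = \left(- \frac{425}{49}\right) \frac{1}{73} = - \frac{425}{3577}$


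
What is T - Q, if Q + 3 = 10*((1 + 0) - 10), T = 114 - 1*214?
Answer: -7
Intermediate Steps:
T = -100 (T = 114 - 214 = -100)
Q = -93 (Q = -3 + 10*((1 + 0) - 10) = -3 + 10*(1 - 10) = -3 + 10*(-9) = -3 - 90 = -93)
T - Q = -100 - 1*(-93) = -100 + 93 = -7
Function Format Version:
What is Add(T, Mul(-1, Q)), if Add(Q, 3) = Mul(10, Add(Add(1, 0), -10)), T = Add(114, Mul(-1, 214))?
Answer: -7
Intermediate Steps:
T = -100 (T = Add(114, -214) = -100)
Q = -93 (Q = Add(-3, Mul(10, Add(Add(1, 0), -10))) = Add(-3, Mul(10, Add(1, -10))) = Add(-3, Mul(10, -9)) = Add(-3, -90) = -93)
Add(T, Mul(-1, Q)) = Add(-100, Mul(-1, -93)) = Add(-100, 93) = -7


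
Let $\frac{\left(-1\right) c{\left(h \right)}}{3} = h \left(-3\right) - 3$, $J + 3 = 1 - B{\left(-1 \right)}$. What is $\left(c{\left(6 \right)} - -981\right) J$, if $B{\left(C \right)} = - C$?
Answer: $-3132$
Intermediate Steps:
$J = -3$ ($J = -3 + \left(1 - \left(-1\right) \left(-1\right)\right) = -3 + \left(1 - 1\right) = -3 + 0 = -3$)
$c{\left(h \right)} = 9 + 9 h$ ($c{\left(h \right)} = - 3 \left(h \left(-3\right) - 3\right) = - 3 \left(- 3 h - 3\right) = - 3 \left(-3 - 3 h\right) = 9 + 9 h$)
$\left(c{\left(6 \right)} - -981\right) J = \left(\left(9 + 9 \cdot 6\right) - -981\right) \left(-3\right) = \left(\left(9 + 54\right) + 981\right) \left(-3\right) = \left(63 + 981\right) \left(-3\right) = 1044 \left(-3\right) = -3132$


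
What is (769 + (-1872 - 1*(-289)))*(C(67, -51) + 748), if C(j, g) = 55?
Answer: -653642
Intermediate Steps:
(769 + (-1872 - 1*(-289)))*(C(67, -51) + 748) = (769 + (-1872 - 1*(-289)))*(55 + 748) = (769 + (-1872 + 289))*803 = (769 - 1583)*803 = -814*803 = -653642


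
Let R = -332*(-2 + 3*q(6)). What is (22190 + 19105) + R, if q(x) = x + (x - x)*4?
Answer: 35983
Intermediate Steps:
q(x) = x (q(x) = x + 0*4 = x + 0 = x)
R = -5312 (R = -332*(-2 + 3*6) = -332*(-2 + 18) = -332*16 = -5312)
(22190 + 19105) + R = (22190 + 19105) - 5312 = 41295 - 5312 = 35983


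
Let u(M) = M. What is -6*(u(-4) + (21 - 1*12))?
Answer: -30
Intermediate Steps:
-6*(u(-4) + (21 - 1*12)) = -6*(-4 + (21 - 1*12)) = -6*(-4 + (21 - 12)) = -6*(-4 + 9) = -6*5 = -30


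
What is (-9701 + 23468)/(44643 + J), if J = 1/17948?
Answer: 247090116/801252565 ≈ 0.30838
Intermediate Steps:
J = 1/17948 ≈ 5.5716e-5
(-9701 + 23468)/(44643 + J) = (-9701 + 23468)/(44643 + 1/17948) = 13767/(801252565/17948) = 13767*(17948/801252565) = 247090116/801252565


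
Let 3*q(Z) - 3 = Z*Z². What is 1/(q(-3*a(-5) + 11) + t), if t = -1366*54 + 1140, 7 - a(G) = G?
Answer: -3/233494 ≈ -1.2848e-5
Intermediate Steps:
a(G) = 7 - G
q(Z) = 1 + Z³/3 (q(Z) = 1 + (Z*Z²)/3 = 1 + Z³/3)
t = -72624 (t = -73764 + 1140 = -72624)
1/(q(-3*a(-5) + 11) + t) = 1/((1 + (-3*(7 - 1*(-5)) + 11)³/3) - 72624) = 1/((1 + (-3*(7 + 5) + 11)³/3) - 72624) = 1/((1 + (-3*12 + 11)³/3) - 72624) = 1/((1 + (-36 + 11)³/3) - 72624) = 1/((1 + (⅓)*(-25)³) - 72624) = 1/((1 + (⅓)*(-15625)) - 72624) = 1/((1 - 15625/3) - 72624) = 1/(-15622/3 - 72624) = 1/(-233494/3) = -3/233494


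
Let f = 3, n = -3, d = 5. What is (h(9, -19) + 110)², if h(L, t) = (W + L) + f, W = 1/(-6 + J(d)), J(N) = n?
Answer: 1203409/81 ≈ 14857.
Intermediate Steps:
J(N) = -3
W = -⅑ (W = 1/(-6 - 3) = 1/(-9) = -⅑ ≈ -0.11111)
h(L, t) = 26/9 + L (h(L, t) = (-⅑ + L) + 3 = 26/9 + L)
(h(9, -19) + 110)² = ((26/9 + 9) + 110)² = (107/9 + 110)² = (1097/9)² = 1203409/81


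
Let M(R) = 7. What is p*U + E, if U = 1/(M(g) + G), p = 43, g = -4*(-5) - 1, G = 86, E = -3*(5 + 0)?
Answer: -1352/93 ≈ -14.538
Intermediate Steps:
E = -15 (E = -3*5 = -15)
g = 19 (g = 20 - 1 = 19)
U = 1/93 (U = 1/(7 + 86) = 1/93 ≈ 0.010753)
p*U + E = 43*(1/93) - 15 = 43/93 - 15 = -1352/93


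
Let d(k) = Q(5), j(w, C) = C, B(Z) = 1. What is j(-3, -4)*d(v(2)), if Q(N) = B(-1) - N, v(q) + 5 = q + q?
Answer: 16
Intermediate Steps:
v(q) = -5 + 2*q (v(q) = -5 + (q + q) = -5 + 2*q)
Q(N) = 1 - N
d(k) = -4 (d(k) = 1 - 1*5 = 1 - 5 = -4)
j(-3, -4)*d(v(2)) = -4*(-4) = 16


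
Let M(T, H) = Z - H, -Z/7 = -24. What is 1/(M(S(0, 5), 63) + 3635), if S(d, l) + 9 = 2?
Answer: 1/3740 ≈ 0.00026738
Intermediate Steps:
Z = 168 (Z = -7*(-24) = 168)
S(d, l) = -7 (S(d, l) = -9 + 2 = -7)
M(T, H) = 168 - H
1/(M(S(0, 5), 63) + 3635) = 1/((168 - 1*63) + 3635) = 1/((168 - 63) + 3635) = 1/(105 + 3635) = 1/3740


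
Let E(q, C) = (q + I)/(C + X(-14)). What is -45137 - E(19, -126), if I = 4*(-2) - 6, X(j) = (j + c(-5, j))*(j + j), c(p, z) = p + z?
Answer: -36019331/798 ≈ -45137.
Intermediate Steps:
X(j) = 2*j*(-5 + 2*j) (X(j) = (j + (-5 + j))*(j + j) = (-5 + 2*j)*(2*j) = 2*j*(-5 + 2*j))
I = -14 (I = -8 - 6 = -14)
E(q, C) = (-14 + q)/(924 + C) (E(q, C) = (q - 14)/(C + 2*(-14)*(-5 + 2*(-14))) = (-14 + q)/(C + 2*(-14)*(-5 - 28)) = (-14 + q)/(C + 2*(-14)*(-33)) = (-14 + q)/(C + 924) = (-14 + q)/(924 + C))
-45137 - E(19, -126) = -45137 - (-14 + 19)/(924 - 126) = -45137 - 5/798 = -36019331/798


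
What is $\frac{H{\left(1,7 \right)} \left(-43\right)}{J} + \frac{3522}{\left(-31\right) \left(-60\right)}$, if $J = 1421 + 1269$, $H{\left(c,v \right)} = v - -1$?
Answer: $\frac{147239}{83390} \approx 1.7657$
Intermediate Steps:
$H{\left(c,v \right)} = 1 + v$ ($H{\left(c,v \right)} = v + 1 = 1 + v$)
$J = 2690$
$\frac{H{\left(1,7 \right)} \left(-43\right)}{J} + \frac{3522}{\left(-31\right) \left(-60\right)} = \frac{\left(1 + 7\right) \left(-43\right)}{2690} + \frac{3522}{\left(-31\right) \left(-60\right)} = 8 \left(-43\right) \frac{1}{2690} + \frac{3522}{1860} = \left(-344\right) \frac{1}{2690} + 3522 \cdot \frac{1}{1860} = - \frac{172}{1345} + \frac{587}{310} = \frac{147239}{83390}$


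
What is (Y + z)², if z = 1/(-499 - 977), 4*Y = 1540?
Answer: 322918291081/2178576 ≈ 1.4822e+5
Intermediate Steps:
Y = 385 (Y = (¼)*1540 = 385)
z = -1/1476 (z = 1/(-1476) = -1/1476 ≈ -0.00067751)
(Y + z)² = (385 - 1/1476)² = (568259/1476)² = 322918291081/2178576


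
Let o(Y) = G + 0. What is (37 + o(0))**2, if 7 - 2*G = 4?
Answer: 5929/4 ≈ 1482.3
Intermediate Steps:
G = 3/2 (G = 7/2 - 1/2*4 = 7/2 - 2 = 3/2 ≈ 1.5000)
o(Y) = 3/2 (o(Y) = 3/2 + 0 = 3/2)
(37 + o(0))**2 = (37 + 3/2)**2 = (77/2)**2 = 5929/4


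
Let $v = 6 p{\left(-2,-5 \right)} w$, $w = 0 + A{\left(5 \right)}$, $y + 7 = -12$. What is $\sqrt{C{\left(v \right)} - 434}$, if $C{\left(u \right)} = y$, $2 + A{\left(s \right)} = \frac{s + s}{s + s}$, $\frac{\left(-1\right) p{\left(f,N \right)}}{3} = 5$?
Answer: $i \sqrt{453} \approx 21.284 i$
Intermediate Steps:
$y = -19$ ($y = -7 - 12 = -19$)
$p{\left(f,N \right)} = -15$ ($p{\left(f,N \right)} = \left(-3\right) 5 = -15$)
$A{\left(s \right)} = -1$ ($A{\left(s \right)} = -2 + \frac{s + s}{s + s} = -2 + \frac{2 s}{2 s} = -2 + 2 s \frac{1}{2 s} = -2 + 1 = -1$)
$w = -1$ ($w = 0 - 1 = -1$)
$v = 90$ ($v = 6 \left(-15\right) \left(-1\right) = \left(-90\right) \left(-1\right) = 90$)
$C{\left(u \right)} = -19$
$\sqrt{C{\left(v \right)} - 434} = \sqrt{-19 - 434} = \sqrt{-453} = i \sqrt{453}$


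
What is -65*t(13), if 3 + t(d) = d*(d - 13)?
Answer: 195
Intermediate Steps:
t(d) = -3 + d*(-13 + d) (t(d) = -3 + d*(d - 13) = -3 + d*(-13 + d))
-65*t(13) = -65*(-3 + 13² - 13*13) = -65*(-3 + 169 - 169) = -65*(-3) = 195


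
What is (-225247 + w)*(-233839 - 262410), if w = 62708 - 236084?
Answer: 197816265127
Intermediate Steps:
w = -173376
(-225247 + w)*(-233839 - 262410) = (-225247 - 173376)*(-233839 - 262410) = -398623*(-496249) = 197816265127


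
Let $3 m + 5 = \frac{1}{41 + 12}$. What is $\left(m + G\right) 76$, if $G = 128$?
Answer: $\frac{508896}{53} \approx 9601.8$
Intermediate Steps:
$m = - \frac{88}{53}$ ($m = - \frac{5}{3} + \frac{1}{3 \left(41 + 12\right)} = - \frac{5}{3} + \frac{1}{3 \cdot 53} = - \frac{5}{3} + \frac{1}{3} \cdot \frac{1}{53} = - \frac{5}{3} + \frac{1}{159} = - \frac{88}{53} \approx -1.6604$)
$\left(m + G\right) 76 = \left(- \frac{88}{53} + 128\right) 76 = \frac{6696}{53} \cdot 76 = \frac{508896}{53}$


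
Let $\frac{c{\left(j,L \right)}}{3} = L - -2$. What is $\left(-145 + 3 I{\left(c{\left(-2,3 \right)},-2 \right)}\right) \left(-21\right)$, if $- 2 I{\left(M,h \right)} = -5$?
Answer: $\frac{5775}{2} \approx 2887.5$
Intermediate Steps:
$c{\left(j,L \right)} = 6 + 3 L$ ($c{\left(j,L \right)} = 3 \left(L - -2\right) = 3 \left(L + 2\right) = 3 \left(2 + L\right) = 6 + 3 L$)
$I{\left(M,h \right)} = \frac{5}{2}$ ($I{\left(M,h \right)} = \left(- \frac{1}{2}\right) \left(-5\right) = \frac{5}{2}$)
$\left(-145 + 3 I{\left(c{\left(-2,3 \right)},-2 \right)}\right) \left(-21\right) = \left(-145 + 3 \cdot \frac{5}{2}\right) \left(-21\right) = \left(-145 + \frac{15}{2}\right) \left(-21\right) = \left(- \frac{275}{2}\right) \left(-21\right) = \frac{5775}{2}$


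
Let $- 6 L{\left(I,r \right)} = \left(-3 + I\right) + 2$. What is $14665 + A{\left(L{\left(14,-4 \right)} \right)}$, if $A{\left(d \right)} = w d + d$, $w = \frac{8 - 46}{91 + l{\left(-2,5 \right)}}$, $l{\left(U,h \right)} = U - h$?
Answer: $\frac{3695281}{252} \approx 14664.0$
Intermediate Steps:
$L{\left(I,r \right)} = \frac{1}{6} - \frac{I}{6}$ ($L{\left(I,r \right)} = - \frac{\left(-3 + I\right) + 2}{6} = - \frac{-1 + I}{6} = \frac{1}{6} - \frac{I}{6}$)
$w = - \frac{19}{42}$ ($w = \frac{8 - 46}{91 - 7} = - \frac{38}{91 - 7} = - \frac{38}{84} = \left(-38\right) \frac{1}{84} = - \frac{19}{42} \approx -0.45238$)
$A{\left(d \right)} = \frac{23 d}{42}$ ($A{\left(d \right)} = - \frac{19 d}{42} + d = \frac{23 d}{42}$)
$14665 + A{\left(L{\left(14,-4 \right)} \right)} = 14665 + \frac{23 \left(\frac{1}{6} - \frac{7}{3}\right)}{42} = 14665 + \frac{23}{42} \left(- \frac{13}{6}\right) = 14665 - \frac{299}{252} = \frac{3695281}{252}$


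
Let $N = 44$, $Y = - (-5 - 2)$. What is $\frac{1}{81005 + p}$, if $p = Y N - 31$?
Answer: $\frac{1}{81282} \approx 1.2303 \cdot 10^{-5}$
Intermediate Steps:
$Y = 7$ ($Y = \left(-1\right) \left(-7\right) = 7$)
$p = 277$ ($p = 7 \cdot 44 - 31 = 308 - 31 = 277$)
$\frac{1}{81005 + p} = \frac{1}{81005 + 277} = \frac{1}{81282}$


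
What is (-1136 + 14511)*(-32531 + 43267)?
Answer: 143594000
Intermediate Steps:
(-1136 + 14511)*(-32531 + 43267) = 13375*10736 = 143594000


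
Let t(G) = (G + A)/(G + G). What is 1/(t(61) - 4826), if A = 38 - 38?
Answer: -2/9651 ≈ -0.00020723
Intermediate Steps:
A = 0
t(G) = ½ (t(G) = (G + 0)/(G + G) = G/((2*G)) = G*(1/(2*G)) = ½)
1/(t(61) - 4826) = 1/(½ - 4826) = 1/(-9651/2) = -2/9651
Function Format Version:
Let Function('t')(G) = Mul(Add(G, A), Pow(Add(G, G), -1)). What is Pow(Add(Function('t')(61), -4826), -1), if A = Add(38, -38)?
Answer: Rational(-2, 9651) ≈ -0.00020723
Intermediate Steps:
A = 0
Function('t')(G) = Rational(1, 2) (Function('t')(G) = Mul(Add(G, 0), Pow(Add(G, G), -1)) = Mul(G, Pow(Mul(2, G), -1)) = Mul(G, Mul(Rational(1, 2), Pow(G, -1))) = Rational(1, 2))
Pow(Add(Function('t')(61), -4826), -1) = Pow(Add(Rational(1, 2), -4826), -1) = Pow(Rational(-9651, 2), -1) = Rational(-2, 9651)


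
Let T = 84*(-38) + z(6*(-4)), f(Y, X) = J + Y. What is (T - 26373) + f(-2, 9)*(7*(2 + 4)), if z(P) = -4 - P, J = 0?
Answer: -29629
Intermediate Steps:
f(Y, X) = Y (f(Y, X) = 0 + Y = Y)
T = -3172 (T = 84*(-38) + (-4 - 6*(-4)) = -3192 + (-4 - 1*(-24)) = -3192 + (-4 + 24) = -3192 + 20 = -3172)
(T - 26373) + f(-2, 9)*(7*(2 + 4)) = (-3172 - 26373) - 14*(2 + 4) = -29545 - 14*6 = -29545 - 2*42 = -29545 - 84 = -29629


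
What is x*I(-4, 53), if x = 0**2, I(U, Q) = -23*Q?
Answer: 0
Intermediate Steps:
x = 0
x*I(-4, 53) = 0*(-23*53) = 0*(-1219) = 0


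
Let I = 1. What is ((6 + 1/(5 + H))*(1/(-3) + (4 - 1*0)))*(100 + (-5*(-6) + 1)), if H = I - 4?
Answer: 18733/6 ≈ 3122.2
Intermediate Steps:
H = -3 (H = 1 - 4 = -3)
((6 + 1/(5 + H))*(1/(-3) + (4 - 1*0)))*(100 + (-5*(-6) + 1)) = ((6 + 1/(5 - 3))*(1/(-3) + (4 - 1*0)))*(100 + (-5*(-6) + 1)) = ((6 + 1/2)*(-⅓ + (4 + 0)))*(100 + (30 + 1)) = ((6 + ½)*(-⅓ + 4))*(100 + 31) = ((13/2)*(11/3))*131 = (143/6)*131 = 18733/6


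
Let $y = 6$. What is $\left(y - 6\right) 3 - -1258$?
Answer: $1258$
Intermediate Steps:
$\left(y - 6\right) 3 - -1258 = \left(6 - 6\right) 3 - -1258 = 0 \cdot 3 + 1258 = 0 + 1258 = 1258$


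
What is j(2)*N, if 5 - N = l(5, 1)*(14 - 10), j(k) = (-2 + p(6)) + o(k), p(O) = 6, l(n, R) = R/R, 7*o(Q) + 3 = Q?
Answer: 27/7 ≈ 3.8571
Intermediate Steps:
o(Q) = -3/7 + Q/7
l(n, R) = 1
j(k) = 25/7 + k/7 (j(k) = (-2 + 6) + (-3/7 + k/7) = 4 + (-3/7 + k/7) = 25/7 + k/7)
N = 1 (N = 5 - (14 - 10) = 5 - 4 = 1)
j(2)*N = (25/7 + (⅐)*2)*1 = (25/7 + 2/7)*1 = (27/7)*1 = 27/7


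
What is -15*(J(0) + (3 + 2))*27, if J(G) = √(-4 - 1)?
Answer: -2025 - 405*I*√5 ≈ -2025.0 - 905.61*I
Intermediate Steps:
J(G) = I*√5 (J(G) = √(-5) = I*√5)
-15*(J(0) + (3 + 2))*27 = -15*(I*√5 + (3 + 2))*27 = -15*(I*√5 + 5)*27 = -15*(5 + I*√5)*27 = (-75 - 15*I*√5)*27 = -2025 - 405*I*√5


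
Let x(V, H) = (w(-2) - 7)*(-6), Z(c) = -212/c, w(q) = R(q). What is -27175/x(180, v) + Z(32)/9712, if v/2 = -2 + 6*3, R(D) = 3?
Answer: -263923759/233088 ≈ -1132.3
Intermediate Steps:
w(q) = 3
v = 32 (v = 2*(-2 + 6*3) = 2*(-2 + 18) = 2*16 = 32)
x(V, H) = 24 (x(V, H) = (3 - 7)*(-6) = -4*(-6) = 24)
-27175/x(180, v) + Z(32)/9712 = -27175/24 - 212/32/9712 = -27175*1/24 - 212*1/32*(1/9712) = -27175/24 - 53/8*1/9712 = -27175/24 - 53/77696 = -263923759/233088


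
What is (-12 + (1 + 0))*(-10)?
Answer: 110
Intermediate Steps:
(-12 + (1 + 0))*(-10) = (-12 + 1)*(-10) = -11*(-10) = 110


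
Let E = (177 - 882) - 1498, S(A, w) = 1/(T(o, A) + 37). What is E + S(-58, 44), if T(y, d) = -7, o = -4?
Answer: -66089/30 ≈ -2203.0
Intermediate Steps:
S(A, w) = 1/30 (S(A, w) = 1/(-7 + 37) = 1/30)
E = -2203 (E = -705 - 1498 = -2203)
E + S(-58, 44) = -2203 + 1/30 = -66089/30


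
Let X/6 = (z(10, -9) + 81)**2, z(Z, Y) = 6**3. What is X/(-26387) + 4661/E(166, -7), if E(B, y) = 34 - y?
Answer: 101290393/1081867 ≈ 93.625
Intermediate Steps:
z(Z, Y) = 216
X = 529254 (X = 6*(216 + 81)**2 = 6*297**2 = 6*88209 = 529254)
X/(-26387) + 4661/E(166, -7) = 529254/(-26387) + 4661/(34 - 1*(-7)) = 529254*(-1/26387) + 4661/(34 + 7) = -529254/26387 + 4661/41 = 101290393/1081867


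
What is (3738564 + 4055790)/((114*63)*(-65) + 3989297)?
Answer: 7794354/3522467 ≈ 2.2128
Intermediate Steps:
(3738564 + 4055790)/((114*63)*(-65) + 3989297) = 7794354/(7182*(-65) + 3989297) = 7794354/(-466830 + 3989297) = 7794354/3522467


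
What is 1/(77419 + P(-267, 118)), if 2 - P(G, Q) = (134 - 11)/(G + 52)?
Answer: 215/16645638 ≈ 1.2916e-5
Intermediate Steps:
P(G, Q) = 2 - 123/(52 + G) (P(G, Q) = 2 - (134 - 11)/(G + 52) = 2 - 123/(52 + G))
1/(77419 + P(-267, 118)) = 1/(77419 + (-19 + 2*(-267))/(52 - 267)) = 1/(77419 + (-19 - 534)/(-215)) = 1/(77419 - 1/215*(-553)) = 1/(77419 + 553/215) = 1/(16645638/215) = 215/16645638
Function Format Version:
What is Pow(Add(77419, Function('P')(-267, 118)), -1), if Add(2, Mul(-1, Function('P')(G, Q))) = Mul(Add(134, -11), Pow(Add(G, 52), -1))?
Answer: Rational(215, 16645638) ≈ 1.2916e-5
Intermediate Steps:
Function('P')(G, Q) = Add(2, Mul(-123, Pow(Add(52, G), -1))) (Function('P')(G, Q) = Add(2, Mul(-1, Mul(Add(134, -11), Pow(Add(G, 52), -1)))) = Add(2, Mul(-1, Mul(123, Pow(Add(52, G), -1)))) = Add(2, Mul(-123, Pow(Add(52, G), -1))))
Pow(Add(77419, Function('P')(-267, 118)), -1) = Pow(Add(77419, Mul(Pow(Add(52, -267), -1), Add(-19, Mul(2, -267)))), -1) = Pow(Add(77419, Mul(Pow(-215, -1), Add(-19, -534))), -1) = Pow(Add(77419, Mul(Rational(-1, 215), -553)), -1) = Pow(Add(77419, Rational(553, 215)), -1) = Pow(Rational(16645638, 215), -1) = Rational(215, 16645638)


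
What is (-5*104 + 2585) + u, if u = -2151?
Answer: -86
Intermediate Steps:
(-5*104 + 2585) + u = (-5*104 + 2585) - 2151 = (-520 + 2585) - 2151 = 2065 - 2151 = -86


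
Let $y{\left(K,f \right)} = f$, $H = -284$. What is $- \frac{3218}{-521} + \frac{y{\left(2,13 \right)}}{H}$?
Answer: $\frac{907139}{147964} \approx 6.1308$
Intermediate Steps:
$- \frac{3218}{-521} + \frac{y{\left(2,13 \right)}}{H} = - \frac{3218}{-521} + \frac{13}{-284} = \left(-3218\right) \left(- \frac{1}{521}\right) + 13 \left(- \frac{1}{284}\right) = \frac{3218}{521} - \frac{13}{284} = \frac{907139}{147964}$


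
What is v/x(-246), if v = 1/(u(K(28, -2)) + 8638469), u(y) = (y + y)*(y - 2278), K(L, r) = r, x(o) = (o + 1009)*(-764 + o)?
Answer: -1/6664091511070 ≈ -1.5006e-13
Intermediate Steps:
x(o) = (-764 + o)*(1009 + o) (x(o) = (1009 + o)*(-764 + o) = (-764 + o)*(1009 + o))
u(y) = 2*y*(-2278 + y) (u(y) = (2*y)*(-2278 + y) = 2*y*(-2278 + y))
v = 1/8647589 (v = 1/(2*(-2)*(-2278 - 2) + 8638469) = 1/(2*(-2)*(-2280) + 8638469) = 1/(9120 + 8638469) = 1/8647589 ≈ 1.1564e-7)
v/x(-246) = 1/(8647589*(-770876 + (-246)² + 245*(-246))) = 1/(8647589*(-770876 + 60516 - 60270)) = (1/8647589)/(-770630) = (1/8647589)*(-1/770630) = -1/6664091511070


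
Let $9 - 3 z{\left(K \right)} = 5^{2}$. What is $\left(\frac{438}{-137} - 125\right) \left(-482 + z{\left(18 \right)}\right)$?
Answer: $\frac{25677106}{411} \approx 62475.0$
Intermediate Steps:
$z{\left(K \right)} = - \frac{16}{3}$ ($z{\left(K \right)} = 3 - \frac{5^{2}}{3} = 3 - \frac{25}{3} = - \frac{16}{3}$)
$\left(\frac{438}{-137} - 125\right) \left(-482 + z{\left(18 \right)}\right) = \left(\frac{438}{-137} - 125\right) \left(-482 - \frac{16}{3}\right) = \left(438 \left(- \frac{1}{137}\right) - 125\right) \left(- \frac{1462}{3}\right) = \left(- \frac{438}{137} - 125\right) \left(- \frac{1462}{3}\right) = \left(- \frac{17563}{137}\right) \left(- \frac{1462}{3}\right) = \frac{25677106}{411}$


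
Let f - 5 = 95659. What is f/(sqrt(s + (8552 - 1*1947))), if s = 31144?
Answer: 31888*sqrt(37749)/12583 ≈ 492.38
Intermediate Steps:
f = 95664 (f = 5 + 95659 = 95664)
f/(sqrt(s + (8552 - 1*1947))) = 95664/(sqrt(31144 + (8552 - 1*1947))) = 95664/(sqrt(31144 + (8552 - 1947))) = 95664/(sqrt(31144 + 6605)) = 95664/(sqrt(37749)) = 95664*(sqrt(37749)/37749) = 31888*sqrt(37749)/12583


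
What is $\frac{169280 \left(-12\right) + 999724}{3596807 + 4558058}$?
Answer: $- \frac{1031636}{8154865} \approx -0.12651$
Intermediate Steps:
$\frac{169280 \left(-12\right) + 999724}{3596807 + 4558058} = \frac{-2031360 + 999724}{8154865} = \left(-1031636\right) \frac{1}{8154865} = - \frac{1031636}{8154865}$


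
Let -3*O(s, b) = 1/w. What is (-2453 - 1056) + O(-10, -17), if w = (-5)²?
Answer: -263176/75 ≈ -3509.0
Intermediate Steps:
w = 25
O(s, b) = -1/75 (O(s, b) = -⅓/25 = -⅓*1/25 = -1/75)
(-2453 - 1056) + O(-10, -17) = (-2453 - 1056) - 1/75 = -3509 - 1/75 = -263176/75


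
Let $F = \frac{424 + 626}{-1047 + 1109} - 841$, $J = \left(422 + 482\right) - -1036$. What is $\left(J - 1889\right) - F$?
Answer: $\frac{27127}{31} \approx 875.06$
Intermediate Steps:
$J = 1940$ ($J = 904 + 1036 = 1940$)
$F = - \frac{25546}{31}$ ($F = \frac{1050}{62} - 841 = 1050 \cdot \frac{1}{62} - 841 = \frac{525}{31} - 841 = - \frac{25546}{31} \approx -824.06$)
$\left(J - 1889\right) - F = \left(1940 - 1889\right) - - \frac{25546}{31} = \left(1940 - 1889\right) + \frac{25546}{31} = 51 + \frac{25546}{31} = \frac{27127}{31}$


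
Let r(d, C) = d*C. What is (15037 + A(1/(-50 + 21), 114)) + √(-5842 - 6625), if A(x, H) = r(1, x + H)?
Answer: 439378/29 + I*√12467 ≈ 15151.0 + 111.66*I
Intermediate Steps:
r(d, C) = C*d
A(x, H) = H + x (A(x, H) = (x + H)*1 = (H + x)*1 = H + x)
(15037 + A(1/(-50 + 21), 114)) + √(-5842 - 6625) = (15037 + (114 + 1/(-50 + 21))) + √(-5842 - 6625) = (15037 + (114 + 1/(-29))) + √(-12467) = (15037 + (114 - 1/29)) + I*√12467 = (15037 + 3305/29) + I*√12467 = 439378/29 + I*√12467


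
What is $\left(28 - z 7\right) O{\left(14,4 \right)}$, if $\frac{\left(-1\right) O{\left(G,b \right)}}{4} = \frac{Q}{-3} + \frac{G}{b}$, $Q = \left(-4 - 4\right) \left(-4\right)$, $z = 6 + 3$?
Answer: $- \frac{3010}{3} \approx -1003.3$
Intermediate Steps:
$z = 9$
$Q = 32$ ($Q = \left(-8\right) \left(-4\right) = 32$)
$O{\left(G,b \right)} = \frac{128}{3} - \frac{4 G}{b}$ ($O{\left(G,b \right)} = - 4 \left(\frac{32}{-3} + \frac{G}{b}\right) = - 4 \left(32 \left(- \frac{1}{3}\right) + \frac{G}{b}\right) = - 4 \left(- \frac{32}{3} + \frac{G}{b}\right) = \frac{128}{3} - \frac{4 G}{b}$)
$\left(28 - z 7\right) O{\left(14,4 \right)} = \left(28 - 9 \cdot 7\right) \left(\frac{128}{3} - \frac{56}{4}\right) = \left(28 - 63\right) \left(\frac{128}{3} - 56 \cdot \frac{1}{4}\right) = \left(28 - 63\right) \left(\frac{128}{3} - 14\right) = \left(-35\right) \frac{86}{3} = - \frac{3010}{3}$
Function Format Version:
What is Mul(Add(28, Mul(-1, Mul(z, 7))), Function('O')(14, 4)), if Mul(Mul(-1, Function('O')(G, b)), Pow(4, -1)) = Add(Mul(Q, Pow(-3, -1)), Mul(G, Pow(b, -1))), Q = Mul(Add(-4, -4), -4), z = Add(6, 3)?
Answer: Rational(-3010, 3) ≈ -1003.3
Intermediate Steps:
z = 9
Q = 32 (Q = Mul(-8, -4) = 32)
Function('O')(G, b) = Add(Rational(128, 3), Mul(-4, G, Pow(b, -1))) (Function('O')(G, b) = Mul(-4, Add(Mul(32, Pow(-3, -1)), Mul(G, Pow(b, -1)))) = Mul(-4, Add(Mul(32, Rational(-1, 3)), Mul(G, Pow(b, -1)))) = Mul(-4, Add(Rational(-32, 3), Mul(G, Pow(b, -1)))) = Add(Rational(128, 3), Mul(-4, G, Pow(b, -1))))
Mul(Add(28, Mul(-1, Mul(z, 7))), Function('O')(14, 4)) = Mul(Add(28, Mul(-1, Mul(9, 7))), Add(Rational(128, 3), Mul(-4, 14, Pow(4, -1)))) = Mul(Add(28, Mul(-1, 63)), Add(Rational(128, 3), Mul(-4, 14, Rational(1, 4)))) = Mul(Add(28, -63), Add(Rational(128, 3), -14)) = Mul(-35, Rational(86, 3)) = Rational(-3010, 3)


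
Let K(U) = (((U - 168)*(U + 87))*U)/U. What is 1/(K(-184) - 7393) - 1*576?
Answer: -15408575/26751 ≈ -576.00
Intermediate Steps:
K(U) = (-168 + U)*(87 + U) (K(U) = (((-168 + U)*(87 + U))*U)/U = (U*(-168 + U)*(87 + U))/U = (-168 + U)*(87 + U))
1/(K(-184) - 7393) - 1*576 = 1/((-14616 + (-184)² - 81*(-184)) - 7393) - 1*576 = 1/((-14616 + 33856 + 14904) - 7393) - 576 = 1/(34144 - 7393) - 576 = 1/26751 - 576 = -15408575/26751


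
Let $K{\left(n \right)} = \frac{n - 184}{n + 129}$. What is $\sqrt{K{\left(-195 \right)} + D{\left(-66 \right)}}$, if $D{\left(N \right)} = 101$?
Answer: $\frac{\sqrt{464970}}{66} \approx 10.332$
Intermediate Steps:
$K{\left(n \right)} = \frac{-184 + n}{129 + n}$
$\sqrt{K{\left(-195 \right)} + D{\left(-66 \right)}} = \sqrt{\frac{-184 - 195}{129 - 195} + 101} = \sqrt{\frac{1}{-66} \left(-379\right) + 101} = \sqrt{\left(- \frac{1}{66}\right) \left(-379\right) + 101} = \sqrt{\frac{379}{66} + 101} = \sqrt{\frac{7045}{66}} = \frac{\sqrt{464970}}{66}$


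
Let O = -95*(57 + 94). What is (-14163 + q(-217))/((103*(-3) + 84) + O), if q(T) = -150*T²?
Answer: 7077513/14570 ≈ 485.76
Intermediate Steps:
O = -14345 (O = -95*151 = -14345)
(-14163 + q(-217))/((103*(-3) + 84) + O) = (-14163 - 150*(-217)²)/((103*(-3) + 84) - 14345) = (-14163 - 150*47089)/((-309 + 84) - 14345) = (-14163 - 7063350)/(-225 - 14345) = -7077513/(-14570) = -7077513*(-1/14570) = 7077513/14570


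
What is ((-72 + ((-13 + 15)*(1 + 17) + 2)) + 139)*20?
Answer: 2100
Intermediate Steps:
((-72 + ((-13 + 15)*(1 + 17) + 2)) + 139)*20 = ((-72 + (2*18 + 2)) + 139)*20 = ((-72 + (36 + 2)) + 139)*20 = ((-72 + 38) + 139)*20 = (-34 + 139)*20 = 105*20 = 2100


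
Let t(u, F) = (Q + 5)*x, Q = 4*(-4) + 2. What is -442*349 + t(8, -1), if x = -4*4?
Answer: -154114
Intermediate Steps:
x = -16
Q = -14 (Q = -16 + 2 = -14)
t(u, F) = 144 (t(u, F) = (-14 + 5)*(-16) = -9*(-16) = 144)
-442*349 + t(8, -1) = -442*349 + 144 = -154258 + 144 = -154114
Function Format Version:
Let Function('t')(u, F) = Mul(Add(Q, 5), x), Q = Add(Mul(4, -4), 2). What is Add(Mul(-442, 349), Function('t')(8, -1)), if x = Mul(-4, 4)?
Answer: -154114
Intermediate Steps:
x = -16
Q = -14 (Q = Add(-16, 2) = -14)
Function('t')(u, F) = 144 (Function('t')(u, F) = Mul(Add(-14, 5), -16) = Mul(-9, -16) = 144)
Add(Mul(-442, 349), Function('t')(8, -1)) = Add(Mul(-442, 349), 144) = Add(-154258, 144) = -154114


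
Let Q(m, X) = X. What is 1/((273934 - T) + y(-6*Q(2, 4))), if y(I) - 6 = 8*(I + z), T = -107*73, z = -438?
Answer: 1/278055 ≈ 3.5964e-6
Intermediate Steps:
T = -7811
y(I) = -3498 + 8*I (y(I) = 6 + 8*(I - 438) = 6 + 8*(-438 + I) = 6 + (-3504 + 8*I) = -3498 + 8*I)
1/((273934 - T) + y(-6*Q(2, 4))) = 1/((273934 - 1*(-7811)) + (-3498 + 8*(-6*4))) = 1/((273934 + 7811) + (-3498 + 8*(-24))) = 1/(281745 + (-3498 - 192)) = 1/(281745 - 3690) = 1/278055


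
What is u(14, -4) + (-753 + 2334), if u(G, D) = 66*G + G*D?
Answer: 2449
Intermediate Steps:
u(G, D) = 66*G + D*G
u(14, -4) + (-753 + 2334) = 14*(66 - 4) + (-753 + 2334) = 14*62 + 1581 = 868 + 1581 = 2449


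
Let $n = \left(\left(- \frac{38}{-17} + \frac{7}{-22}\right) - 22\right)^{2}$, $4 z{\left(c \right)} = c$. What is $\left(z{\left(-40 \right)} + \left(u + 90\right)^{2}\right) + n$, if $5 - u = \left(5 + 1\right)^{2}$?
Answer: $\frac{541924717}{139876} \approx 3874.3$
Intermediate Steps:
$u = -31$ ($u = 5 - \left(5 + 1\right)^{2} = 5 - 6^{2} = 5 - 36 = -31$)
$z{\left(c \right)} = \frac{c}{4}$
$n = \frac{56415121}{139876}$ ($n = \left(\left(\left(-38\right) \left(- \frac{1}{17}\right) + 7 \left(- \frac{1}{22}\right)\right) - 22\right)^{2} = \left(\left(\frac{38}{17} - \frac{7}{22}\right) - 22\right)^{2} = \left(\frac{717}{374} - 22\right)^{2} = \left(- \frac{7511}{374}\right)^{2} = \frac{56415121}{139876} \approx 403.32$)
$\left(z{\left(-40 \right)} + \left(u + 90\right)^{2}\right) + n = \left(\frac{1}{4} \left(-40\right) + \left(-31 + 90\right)^{2}\right) + \frac{56415121}{139876} = \left(-10 + 59^{2}\right) + \frac{56415121}{139876} = \left(-10 + 3481\right) + \frac{56415121}{139876} = 3471 + \frac{56415121}{139876} = \frac{541924717}{139876}$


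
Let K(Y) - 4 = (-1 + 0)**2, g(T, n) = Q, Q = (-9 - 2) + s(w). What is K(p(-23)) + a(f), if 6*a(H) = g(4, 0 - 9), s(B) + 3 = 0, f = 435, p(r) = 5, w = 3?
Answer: 8/3 ≈ 2.6667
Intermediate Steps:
s(B) = -3 (s(B) = -3 + 0 = -3)
Q = -14 (Q = (-9 - 2) - 3 = -11 - 3 = -14)
g(T, n) = -14
K(Y) = 5 (K(Y) = 4 + (-1 + 0)**2 = 4 + (-1)**2 = 4 + 1 = 5)
a(H) = -7/3 (a(H) = (1/6)*(-14) = -7/3)
K(p(-23)) + a(f) = 5 - 7/3 = 8/3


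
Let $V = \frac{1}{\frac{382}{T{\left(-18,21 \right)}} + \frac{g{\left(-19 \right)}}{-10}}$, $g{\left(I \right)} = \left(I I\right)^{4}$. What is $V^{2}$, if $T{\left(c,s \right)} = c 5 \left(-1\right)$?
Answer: $\frac{8100}{23363754382198335258169} \approx 3.4669 \cdot 10^{-19}$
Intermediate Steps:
$g{\left(I \right)} = I^{8}$ ($g{\left(I \right)} = \left(I^{2}\right)^{4} = I^{8}$)
$T{\left(c,s \right)} = - 5 c$ ($T{\left(c,s \right)} = 5 c \left(-1\right) = - 5 c$)
$V = - \frac{90}{152852066987}$ ($V = \frac{1}{\frac{382}{\left(-5\right) \left(-18\right)} + \frac{\left(-19\right)^{8}}{-10}} = \frac{1}{\frac{382}{90} + 16983563041 \left(- \frac{1}{10}\right)} = \frac{1}{382 \cdot \frac{1}{90} - \frac{16983563041}{10}} = \frac{1}{\frac{191}{45} - \frac{16983563041}{10}} = \frac{1}{- \frac{152852066987}{90}} = - \frac{90}{152852066987} \approx -5.888 \cdot 10^{-10}$)
$V^{2} = \left(- \frac{90}{152852066987}\right)^{2} = \frac{8100}{23363754382198335258169}$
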